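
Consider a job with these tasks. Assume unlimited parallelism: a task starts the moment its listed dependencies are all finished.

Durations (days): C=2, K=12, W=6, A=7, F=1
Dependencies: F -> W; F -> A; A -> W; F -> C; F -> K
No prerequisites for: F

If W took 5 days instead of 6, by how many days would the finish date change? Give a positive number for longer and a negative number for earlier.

The binding path is F→A→W = 1+7+6 = 14; finish at 14 days.
W lies on that path, so at 5 days the path becomes 13 days.
No other chain overtakes it, so the finish is 13 days.
Change in finish: 13 − 14 = -1 days.

-1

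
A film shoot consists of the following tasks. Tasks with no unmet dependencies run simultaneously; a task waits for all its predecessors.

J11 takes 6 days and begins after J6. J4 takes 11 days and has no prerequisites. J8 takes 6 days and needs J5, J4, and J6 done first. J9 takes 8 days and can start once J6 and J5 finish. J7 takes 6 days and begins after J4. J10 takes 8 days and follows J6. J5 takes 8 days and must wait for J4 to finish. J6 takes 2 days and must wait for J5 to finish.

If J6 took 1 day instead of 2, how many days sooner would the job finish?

Critical path before the change: J4→J5→J6→J9 = 11+8+2+8 = 29 giving 29 days.
Since J6 is critical, the -1 change carries straight to that chain (now 28 days).
The critical path is still J4→J5→J6→J9; finish is now 28 days.
Change in finish: 28 − 29 = -1 days.

1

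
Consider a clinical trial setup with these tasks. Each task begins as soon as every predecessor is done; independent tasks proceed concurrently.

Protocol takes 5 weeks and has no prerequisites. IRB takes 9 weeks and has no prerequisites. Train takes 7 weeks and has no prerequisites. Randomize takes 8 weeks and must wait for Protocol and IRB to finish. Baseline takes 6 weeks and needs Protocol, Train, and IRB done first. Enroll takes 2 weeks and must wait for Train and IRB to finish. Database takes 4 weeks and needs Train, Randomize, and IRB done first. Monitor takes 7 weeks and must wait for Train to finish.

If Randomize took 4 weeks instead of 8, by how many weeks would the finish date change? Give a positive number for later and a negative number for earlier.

Baseline: IRB→Randomize→Database = 9+8+4 = 21 → 21 weeks.
Since Randomize is critical, the -4 change carries straight to that chain (now 17 weeks).
No other chain overtakes it, so the finish is 17 weeks.
Change in finish: 17 − 21 = -4 weeks.

-4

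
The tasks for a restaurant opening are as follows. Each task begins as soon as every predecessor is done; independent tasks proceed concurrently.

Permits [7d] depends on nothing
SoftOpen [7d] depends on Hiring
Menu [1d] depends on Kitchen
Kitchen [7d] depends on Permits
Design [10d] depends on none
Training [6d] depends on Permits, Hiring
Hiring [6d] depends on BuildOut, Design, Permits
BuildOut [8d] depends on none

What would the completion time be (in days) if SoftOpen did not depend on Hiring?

22

With the dependency in place, Design→Hiring→SoftOpen = 10+6+7 = 23 sets the finish at 23 days.
Without Hiring→SoftOpen, SoftOpen's earliest start moves from 16 to 0.
New critical path: Design→Hiring→Training = 10+6+6 = 22 ⇒ 22 days.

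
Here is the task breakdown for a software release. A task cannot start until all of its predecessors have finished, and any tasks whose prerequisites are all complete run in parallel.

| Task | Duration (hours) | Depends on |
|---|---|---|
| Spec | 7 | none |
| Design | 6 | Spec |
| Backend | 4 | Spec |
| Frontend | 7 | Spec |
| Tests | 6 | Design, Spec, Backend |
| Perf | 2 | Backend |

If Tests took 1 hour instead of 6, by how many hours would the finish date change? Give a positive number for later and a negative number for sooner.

-5

Critical path before the change: Spec→Design→Tests = 7+6+6 = 19 giving 19 hours.
Tests is on the critical path; changing it to 1 makes that path 14 hours.
No other chain overtakes it, so the finish is 14 hours.
Change in finish: 14 − 19 = -5 hours.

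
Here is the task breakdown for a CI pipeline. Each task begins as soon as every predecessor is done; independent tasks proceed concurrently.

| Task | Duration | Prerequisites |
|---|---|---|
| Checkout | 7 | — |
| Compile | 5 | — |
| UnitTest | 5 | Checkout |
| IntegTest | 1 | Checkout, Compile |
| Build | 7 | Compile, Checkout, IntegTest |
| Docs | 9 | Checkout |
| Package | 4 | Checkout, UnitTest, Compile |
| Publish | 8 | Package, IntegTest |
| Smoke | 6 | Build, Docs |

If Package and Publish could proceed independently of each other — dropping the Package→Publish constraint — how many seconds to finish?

Before: longest chain Checkout→UnitTest→Package→Publish = 7+5+4+8 = 24, finish 24.
Without Package→Publish, Publish's earliest start moves from 16 to 8.
The longest chain is now Checkout→Docs→Smoke = 7+9+6 = 22, so the plan takes 22 seconds.

22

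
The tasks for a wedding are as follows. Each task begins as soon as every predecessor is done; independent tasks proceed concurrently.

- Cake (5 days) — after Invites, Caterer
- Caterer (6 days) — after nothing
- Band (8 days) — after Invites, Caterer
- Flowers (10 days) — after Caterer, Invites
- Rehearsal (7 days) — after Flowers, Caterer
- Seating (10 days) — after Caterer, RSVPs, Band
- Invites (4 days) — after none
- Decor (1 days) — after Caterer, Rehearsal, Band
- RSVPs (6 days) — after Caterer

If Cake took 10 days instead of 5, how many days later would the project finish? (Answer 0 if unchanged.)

0

As given, the longest chain is Caterer→Flowers→Rehearsal→Decor = 6+10+7+1 = 24, so the finish is 24 days.
Cake is off the critical path — its longest chain is 11 days, giving 13 of slack.
No other chain overtakes it, so the finish is 24 days.
Change in finish: 24 − 24 = +0 days.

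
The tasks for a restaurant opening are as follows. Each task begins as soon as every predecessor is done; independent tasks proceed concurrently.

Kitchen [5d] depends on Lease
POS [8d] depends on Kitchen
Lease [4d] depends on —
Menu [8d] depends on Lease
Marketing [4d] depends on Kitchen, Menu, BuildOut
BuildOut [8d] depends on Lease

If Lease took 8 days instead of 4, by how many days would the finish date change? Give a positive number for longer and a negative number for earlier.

Critical path before the change: Lease→Kitchen→POS = 4+5+8 = 17 giving 17 days.
Lease is on the critical path; changing it to 8 makes that path 21 days.
The critical path is still Lease→Kitchen→POS; finish is now 21 days.
Change in finish: 21 − 17 = +4 days.

4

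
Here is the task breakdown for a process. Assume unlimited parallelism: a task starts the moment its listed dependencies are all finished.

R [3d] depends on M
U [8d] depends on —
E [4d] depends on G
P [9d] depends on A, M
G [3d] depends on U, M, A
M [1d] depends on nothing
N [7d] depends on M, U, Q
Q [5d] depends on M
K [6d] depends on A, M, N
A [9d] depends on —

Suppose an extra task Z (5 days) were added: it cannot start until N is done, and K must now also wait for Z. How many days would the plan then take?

Originally the plan takes 21 days.
With Z inserted, K now waits for max(A, M, N, Z).
New critical path: U→N→Z→K = 8+7+5+6 = 26 ⇒ 26 days.

26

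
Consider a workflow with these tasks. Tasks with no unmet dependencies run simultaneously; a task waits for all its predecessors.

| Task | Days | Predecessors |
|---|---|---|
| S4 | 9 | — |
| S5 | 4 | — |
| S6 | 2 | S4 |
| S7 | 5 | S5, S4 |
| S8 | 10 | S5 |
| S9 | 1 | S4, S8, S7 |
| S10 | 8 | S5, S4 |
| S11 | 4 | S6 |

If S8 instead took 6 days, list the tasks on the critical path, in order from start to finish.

S4, S10

Baseline: S4→S10 = 9+8 = 17 → 17 days.
The longest path through S8 is only 15 days, so S8 has float 2.
The critical path is still S4→S10; finish is now 17 days.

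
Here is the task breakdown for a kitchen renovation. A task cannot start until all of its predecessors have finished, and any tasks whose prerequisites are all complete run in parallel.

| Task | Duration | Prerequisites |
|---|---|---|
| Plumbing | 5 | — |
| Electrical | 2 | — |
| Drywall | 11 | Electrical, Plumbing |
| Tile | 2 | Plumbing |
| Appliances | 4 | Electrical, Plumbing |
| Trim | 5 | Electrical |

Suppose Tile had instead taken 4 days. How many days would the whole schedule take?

Actual critical path: Plumbing→Drywall = 5+11 = 16 ⇒ 16 days.
Tile has 9 days of float (longest path through it is 7).
That remains the longest chain; total 16 days.

16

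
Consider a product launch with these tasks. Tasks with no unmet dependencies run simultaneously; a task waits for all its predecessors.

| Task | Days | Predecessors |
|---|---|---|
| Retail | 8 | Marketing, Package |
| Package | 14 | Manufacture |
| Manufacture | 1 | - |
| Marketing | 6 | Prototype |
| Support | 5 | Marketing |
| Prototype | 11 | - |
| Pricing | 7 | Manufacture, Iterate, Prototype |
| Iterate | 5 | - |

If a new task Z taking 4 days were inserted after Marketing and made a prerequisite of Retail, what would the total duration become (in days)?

29

Originally the project takes 25 days.
With Z inserted, Retail now waits for max(Marketing, Package, Z).
New critical path: Prototype→Marketing→Z→Retail = 11+6+4+8 = 29 ⇒ 29 days.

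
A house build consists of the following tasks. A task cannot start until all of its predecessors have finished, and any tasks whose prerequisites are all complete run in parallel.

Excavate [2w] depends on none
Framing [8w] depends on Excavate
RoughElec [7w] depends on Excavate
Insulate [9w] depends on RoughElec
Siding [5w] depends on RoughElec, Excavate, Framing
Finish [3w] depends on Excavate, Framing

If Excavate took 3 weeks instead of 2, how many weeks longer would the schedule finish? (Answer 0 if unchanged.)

1

Baseline: Excavate→RoughElec→Insulate = 2+7+9 = 18 → 18 weeks.
Excavate is on the critical path; changing it to 3 makes that path 19 weeks.
The critical path is still Excavate→RoughElec→Insulate; finish is now 19 weeks.
Change in finish: 19 − 18 = +1 weeks.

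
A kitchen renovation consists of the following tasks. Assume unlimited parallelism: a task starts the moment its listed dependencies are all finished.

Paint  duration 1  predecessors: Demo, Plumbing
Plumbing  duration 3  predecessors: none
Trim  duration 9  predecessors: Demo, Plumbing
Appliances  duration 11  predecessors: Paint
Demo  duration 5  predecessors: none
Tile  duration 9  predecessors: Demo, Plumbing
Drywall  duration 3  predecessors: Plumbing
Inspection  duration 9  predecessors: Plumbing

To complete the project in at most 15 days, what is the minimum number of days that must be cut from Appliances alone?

Current finish: 17 days; target: 15.
Appliances is on every critical path, so each day cut from Appliances cuts the finish by one (this holds down to a finish of 14).
Need 17 − 15 = 2 days off Appliances → Appliances becomes 9 days, finish becomes 15.

2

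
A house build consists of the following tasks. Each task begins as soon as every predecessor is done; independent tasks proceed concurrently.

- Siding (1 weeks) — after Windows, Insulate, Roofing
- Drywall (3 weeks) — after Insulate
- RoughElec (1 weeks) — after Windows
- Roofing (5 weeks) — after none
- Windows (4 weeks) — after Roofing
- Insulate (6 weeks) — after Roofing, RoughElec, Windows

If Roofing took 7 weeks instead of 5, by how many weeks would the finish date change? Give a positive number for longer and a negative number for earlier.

The binding path is Roofing→Windows→RoughElec→Insulate→Drywall = 5+4+1+6+3 = 19; finish at 19 weeks.
Roofing lies on that path, so at 7 weeks the path becomes 21 weeks.
That remains the longest chain; total 21 weeks.
Change in finish: 21 − 19 = +2 weeks.

2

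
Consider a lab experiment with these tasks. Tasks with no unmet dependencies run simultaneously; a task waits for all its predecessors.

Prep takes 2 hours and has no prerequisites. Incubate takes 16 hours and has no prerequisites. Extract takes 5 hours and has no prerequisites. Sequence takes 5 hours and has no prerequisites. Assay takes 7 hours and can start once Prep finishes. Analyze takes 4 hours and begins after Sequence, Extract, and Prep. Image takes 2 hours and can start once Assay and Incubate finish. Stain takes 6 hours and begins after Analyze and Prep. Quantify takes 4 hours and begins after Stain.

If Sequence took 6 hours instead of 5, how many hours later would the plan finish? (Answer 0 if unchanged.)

1

As given, the longest chain is Sequence→Analyze→Stain→Quantify = 5+4+6+4 = 19, so the finish is 19 hours.
Sequence is on the critical path; changing it to 6 makes that path 20 hours.
The critical path is still Sequence→Analyze→Stain→Quantify; finish is now 20 hours.
Change in finish: 20 − 19 = +1 hours.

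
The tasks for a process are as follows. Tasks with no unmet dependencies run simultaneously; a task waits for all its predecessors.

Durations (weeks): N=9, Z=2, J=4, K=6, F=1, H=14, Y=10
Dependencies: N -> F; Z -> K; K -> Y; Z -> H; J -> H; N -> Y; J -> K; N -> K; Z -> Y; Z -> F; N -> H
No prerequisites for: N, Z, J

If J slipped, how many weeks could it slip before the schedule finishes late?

Critical path: N→K→Y = 9+6+10 = 25, so the finish is 25 weeks.
Longest path through J: 20 weeks (earliest finish 4, latest finish 9).
Float = 25 − 20 = 5.

5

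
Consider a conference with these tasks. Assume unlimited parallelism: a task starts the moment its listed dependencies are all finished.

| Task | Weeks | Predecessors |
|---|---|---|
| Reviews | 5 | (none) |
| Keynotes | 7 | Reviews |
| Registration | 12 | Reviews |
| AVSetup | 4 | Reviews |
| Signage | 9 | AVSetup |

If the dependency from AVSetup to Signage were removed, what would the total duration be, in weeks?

With the dependency in place, Reviews→AVSetup→Signage = 5+4+9 = 18 sets the finish at 18 weeks.
Without AVSetup→Signage, Signage's earliest start moves from 9 to 0.
After: Reviews→Registration = 5+12 = 17 → 17 weeks.

17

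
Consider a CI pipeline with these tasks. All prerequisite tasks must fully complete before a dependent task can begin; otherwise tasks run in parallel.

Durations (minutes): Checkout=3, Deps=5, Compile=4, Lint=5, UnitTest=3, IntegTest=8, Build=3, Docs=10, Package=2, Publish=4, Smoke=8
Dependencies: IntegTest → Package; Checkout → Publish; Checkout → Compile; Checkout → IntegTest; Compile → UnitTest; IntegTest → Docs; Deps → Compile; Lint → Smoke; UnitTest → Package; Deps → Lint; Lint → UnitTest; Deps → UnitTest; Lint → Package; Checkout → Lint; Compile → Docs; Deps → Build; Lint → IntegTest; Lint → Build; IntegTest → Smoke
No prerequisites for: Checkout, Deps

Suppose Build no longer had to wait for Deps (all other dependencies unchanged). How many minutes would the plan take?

Before: longest chain Deps→Lint→IntegTest→Docs = 5+5+8+10 = 28, finish 28.
Dropping Deps→Build doesn't change Build's earliest start (10); another predecessor still binds.
The longest chain is now Deps→Lint→IntegTest→Docs = 5+5+8+10 = 28, so the plan takes 28 minutes.

28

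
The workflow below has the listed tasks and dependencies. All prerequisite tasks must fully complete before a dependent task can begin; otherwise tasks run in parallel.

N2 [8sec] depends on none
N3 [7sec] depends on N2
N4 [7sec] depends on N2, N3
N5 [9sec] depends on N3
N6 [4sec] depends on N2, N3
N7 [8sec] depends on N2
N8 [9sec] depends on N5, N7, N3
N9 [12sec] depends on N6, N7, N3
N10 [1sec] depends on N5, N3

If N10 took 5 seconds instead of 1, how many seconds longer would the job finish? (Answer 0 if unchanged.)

The binding path is N2→N3→N5→N8 = 8+7+9+9 = 33; finish at 33 seconds.
N10 has 8 seconds of float (longest path through it is 25).
No other chain overtakes it, so the finish is 33 seconds.
Change in finish: 33 − 33 = +0 seconds.

0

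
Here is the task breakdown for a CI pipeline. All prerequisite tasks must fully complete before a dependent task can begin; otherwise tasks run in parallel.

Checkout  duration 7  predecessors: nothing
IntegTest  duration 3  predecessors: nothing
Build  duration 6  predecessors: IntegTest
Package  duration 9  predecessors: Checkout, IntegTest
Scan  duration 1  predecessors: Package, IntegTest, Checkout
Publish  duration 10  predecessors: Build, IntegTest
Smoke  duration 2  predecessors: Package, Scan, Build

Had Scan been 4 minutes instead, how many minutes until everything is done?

22

As given, the longest chain is Checkout→Package→Scan→Smoke = 7+9+1+2 = 19, so the finish is 19 minutes.
Scan lies on that path, so at 4 minutes the path becomes 22 minutes.
That remains the longest chain; total 22 minutes.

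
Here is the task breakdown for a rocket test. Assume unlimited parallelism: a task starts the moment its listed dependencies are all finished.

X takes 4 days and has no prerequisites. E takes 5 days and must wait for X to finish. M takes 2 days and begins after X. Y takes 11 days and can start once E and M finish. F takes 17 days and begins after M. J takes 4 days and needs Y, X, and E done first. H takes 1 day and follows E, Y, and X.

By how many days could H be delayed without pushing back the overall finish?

3

Critical path: X→E→Y→J = 4+5+11+4 = 24, so the finish is 24 days.
The longest chain containing H totals 21 days.
Slack of H = 23 − 20 = 3 days.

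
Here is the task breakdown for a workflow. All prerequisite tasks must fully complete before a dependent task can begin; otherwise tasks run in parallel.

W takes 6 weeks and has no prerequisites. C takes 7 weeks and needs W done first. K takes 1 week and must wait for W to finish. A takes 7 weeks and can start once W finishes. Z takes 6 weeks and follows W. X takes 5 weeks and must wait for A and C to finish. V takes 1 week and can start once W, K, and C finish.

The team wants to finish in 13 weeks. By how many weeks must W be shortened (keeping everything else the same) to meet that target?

Current finish: 18 weeks; target: 13.
W is on every critical path, so each week cut from W cuts the finish by one (this holds down to a finish of 13).
Need 18 − 13 = 5 weeks off W → W becomes 1 week, finish becomes 13.

5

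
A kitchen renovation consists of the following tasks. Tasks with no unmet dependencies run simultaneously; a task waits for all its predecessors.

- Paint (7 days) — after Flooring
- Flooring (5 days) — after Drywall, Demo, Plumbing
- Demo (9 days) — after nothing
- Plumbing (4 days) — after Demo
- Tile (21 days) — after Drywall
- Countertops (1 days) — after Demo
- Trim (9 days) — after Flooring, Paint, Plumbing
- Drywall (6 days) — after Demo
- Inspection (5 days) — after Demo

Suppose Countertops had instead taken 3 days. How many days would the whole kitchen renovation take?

36

The binding path is Demo→Drywall→Flooring→Paint→Trim = 9+6+5+7+9 = 36; finish at 36 days.
Countertops is off the critical path — its longest chain is 10 days, giving 26 of slack.
That remains the longest chain; total 36 days.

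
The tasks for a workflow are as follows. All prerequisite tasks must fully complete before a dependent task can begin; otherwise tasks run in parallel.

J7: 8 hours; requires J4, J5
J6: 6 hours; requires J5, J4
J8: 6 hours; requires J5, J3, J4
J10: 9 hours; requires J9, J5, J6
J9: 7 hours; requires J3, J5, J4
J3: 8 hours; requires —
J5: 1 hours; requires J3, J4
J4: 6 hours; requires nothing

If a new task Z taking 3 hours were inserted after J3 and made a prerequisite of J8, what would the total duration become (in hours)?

Originally the workflow takes 25 hours.
With Z inserted, J8 now waits for max(J5, J3, J4, Z).
New critical path: J3→J5→J9→J10 = 8+1+7+9 = 25 ⇒ 25 hours.

25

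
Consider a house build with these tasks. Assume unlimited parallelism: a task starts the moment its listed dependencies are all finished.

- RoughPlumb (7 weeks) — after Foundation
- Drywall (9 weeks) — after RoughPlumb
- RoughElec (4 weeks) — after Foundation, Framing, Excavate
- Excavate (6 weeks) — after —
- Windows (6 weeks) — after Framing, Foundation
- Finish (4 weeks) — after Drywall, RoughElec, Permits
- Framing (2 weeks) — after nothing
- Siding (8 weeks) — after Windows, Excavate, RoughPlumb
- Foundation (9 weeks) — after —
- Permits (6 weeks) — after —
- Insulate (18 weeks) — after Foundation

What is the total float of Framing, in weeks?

13

Foundation→RoughPlumb→Drywall→Finish = 9+7+9+4 = 29 sets the makespan at 29 weeks.
The longest chain containing Framing totals 16 weeks.
Float = 29 − 16 = 13.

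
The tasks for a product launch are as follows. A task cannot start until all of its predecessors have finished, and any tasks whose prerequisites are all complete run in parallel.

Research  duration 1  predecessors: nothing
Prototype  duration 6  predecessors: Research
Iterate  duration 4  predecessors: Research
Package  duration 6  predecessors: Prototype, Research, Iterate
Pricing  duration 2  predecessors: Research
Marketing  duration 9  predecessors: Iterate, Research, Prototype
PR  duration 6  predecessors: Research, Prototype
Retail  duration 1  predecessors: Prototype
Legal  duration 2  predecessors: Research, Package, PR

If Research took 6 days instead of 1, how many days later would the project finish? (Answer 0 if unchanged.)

5

As given, the longest chain is Research→Prototype→Marketing = 1+6+9 = 16, so the finish is 16 days.
Since Research is critical, the +5 change carries straight to that chain (now 21 days).
That remains the longest chain; total 21 days.
Change in finish: 21 − 16 = +5 days.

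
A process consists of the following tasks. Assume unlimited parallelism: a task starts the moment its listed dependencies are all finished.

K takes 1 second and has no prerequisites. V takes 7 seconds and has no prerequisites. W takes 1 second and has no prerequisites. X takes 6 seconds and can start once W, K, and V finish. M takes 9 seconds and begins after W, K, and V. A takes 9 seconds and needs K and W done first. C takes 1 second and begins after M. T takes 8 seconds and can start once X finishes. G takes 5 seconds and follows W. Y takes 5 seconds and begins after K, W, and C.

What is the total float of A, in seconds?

12

The longest chain is V→M→C→Y = 7+9+1+5 = 22; overall finish 22 seconds.
The longest chain containing A totals 10 seconds.
So A can slip 22 − 10 = 12 seconds.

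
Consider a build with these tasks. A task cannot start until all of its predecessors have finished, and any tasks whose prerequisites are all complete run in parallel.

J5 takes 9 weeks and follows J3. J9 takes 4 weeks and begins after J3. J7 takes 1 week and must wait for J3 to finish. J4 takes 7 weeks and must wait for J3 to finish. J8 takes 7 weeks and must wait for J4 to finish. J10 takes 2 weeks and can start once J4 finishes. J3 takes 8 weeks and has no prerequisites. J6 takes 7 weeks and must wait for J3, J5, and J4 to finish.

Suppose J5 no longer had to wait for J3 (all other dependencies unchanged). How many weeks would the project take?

With the dependency in place, J3→J5→J6 = 8+9+7 = 24 sets the finish at 24 weeks.
Without J3→J5, J5's earliest start moves from 8 to 0.
The longest chain is now J3→J4→J6 = 8+7+7 = 22, so the project takes 22 weeks.

22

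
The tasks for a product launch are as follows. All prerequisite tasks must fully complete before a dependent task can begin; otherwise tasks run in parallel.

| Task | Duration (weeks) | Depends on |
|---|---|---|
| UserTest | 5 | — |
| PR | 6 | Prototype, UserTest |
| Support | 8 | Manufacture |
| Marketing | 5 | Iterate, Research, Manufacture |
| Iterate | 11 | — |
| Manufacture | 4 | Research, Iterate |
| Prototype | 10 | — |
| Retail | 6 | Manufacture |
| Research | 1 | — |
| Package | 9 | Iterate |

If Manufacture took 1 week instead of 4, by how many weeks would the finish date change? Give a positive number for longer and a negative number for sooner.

As given, the longest chain is Iterate→Manufacture→Support = 11+4+8 = 23, so the finish is 23 weeks.
Since Manufacture is critical, the -3 change carries straight to that chain (now 20 weeks).
The critical path is still Iterate→Manufacture→Support; finish is now 20 weeks.
Change in finish: 20 − 23 = -3 weeks.

-3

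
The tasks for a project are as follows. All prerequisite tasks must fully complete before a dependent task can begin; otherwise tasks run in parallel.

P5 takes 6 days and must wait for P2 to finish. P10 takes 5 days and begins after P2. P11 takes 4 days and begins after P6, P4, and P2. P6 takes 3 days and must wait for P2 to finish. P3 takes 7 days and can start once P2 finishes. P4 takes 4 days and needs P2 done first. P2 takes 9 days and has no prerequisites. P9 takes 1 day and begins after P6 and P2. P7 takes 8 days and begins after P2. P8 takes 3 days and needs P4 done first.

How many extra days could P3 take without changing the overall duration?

The longest chain is P2→P4→P11 = 9+4+4 = 17; overall finish 17 days.
Longest path through P3: 16 days (earliest finish 16, latest finish 17).
So P3 can slip 17 − 16 = 1 day.

1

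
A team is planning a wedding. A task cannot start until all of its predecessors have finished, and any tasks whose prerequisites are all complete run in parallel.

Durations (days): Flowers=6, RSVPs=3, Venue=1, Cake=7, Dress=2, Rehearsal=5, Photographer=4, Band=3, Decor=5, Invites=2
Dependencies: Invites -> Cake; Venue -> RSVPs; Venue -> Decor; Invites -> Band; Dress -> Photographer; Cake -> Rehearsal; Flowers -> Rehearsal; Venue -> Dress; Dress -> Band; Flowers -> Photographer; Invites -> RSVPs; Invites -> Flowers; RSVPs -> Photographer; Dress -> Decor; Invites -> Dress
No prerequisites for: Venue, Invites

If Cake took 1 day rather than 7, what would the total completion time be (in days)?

13

The binding path is Invites→Cake→Rehearsal = 2+7+5 = 14; finish at 14 days.
Since Cake is critical, the -6 change carries straight to that chain (now 8 days).
The binding chain switches to Invites→Flowers→Rehearsal = 2+6+5 = 13; finish 13 days.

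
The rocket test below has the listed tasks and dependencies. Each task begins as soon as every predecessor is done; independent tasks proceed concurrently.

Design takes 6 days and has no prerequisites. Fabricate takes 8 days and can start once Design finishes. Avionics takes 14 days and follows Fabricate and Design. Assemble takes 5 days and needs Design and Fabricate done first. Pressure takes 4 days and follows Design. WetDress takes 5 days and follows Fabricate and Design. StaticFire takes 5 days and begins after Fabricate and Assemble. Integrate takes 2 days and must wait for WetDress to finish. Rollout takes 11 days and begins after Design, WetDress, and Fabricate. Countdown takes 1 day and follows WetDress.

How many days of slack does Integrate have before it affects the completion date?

Critical path: Design→Fabricate→WetDress→Rollout = 6+8+5+11 = 30, so the finish is 30 days.
Integrate finishes as early as 21 and must finish by 30.
Float = 30 − 21 = 9.

9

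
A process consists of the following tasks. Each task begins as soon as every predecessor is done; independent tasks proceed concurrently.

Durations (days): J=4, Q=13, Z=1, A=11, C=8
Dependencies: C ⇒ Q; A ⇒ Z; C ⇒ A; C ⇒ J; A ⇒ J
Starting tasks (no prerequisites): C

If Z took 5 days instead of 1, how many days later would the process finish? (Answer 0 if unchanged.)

Critical path before the change: C→A→J = 8+11+4 = 23 giving 23 days.
Z is off the critical path — its longest chain is 20 days, giving 3 of slack.
The binding chain switches to C→A→Z = 8+11+5 = 24; finish 24 days.
Change in finish: 24 − 23 = +1 days.

1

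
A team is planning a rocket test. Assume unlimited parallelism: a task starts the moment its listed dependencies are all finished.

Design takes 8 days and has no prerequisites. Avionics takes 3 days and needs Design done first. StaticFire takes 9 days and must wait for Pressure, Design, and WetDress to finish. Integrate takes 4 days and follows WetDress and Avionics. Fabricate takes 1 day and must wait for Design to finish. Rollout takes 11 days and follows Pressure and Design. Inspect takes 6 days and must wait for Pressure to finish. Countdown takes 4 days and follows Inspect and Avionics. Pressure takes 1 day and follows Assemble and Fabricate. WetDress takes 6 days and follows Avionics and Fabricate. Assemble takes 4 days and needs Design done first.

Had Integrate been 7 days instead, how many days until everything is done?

26

Actual critical path: Design→Avionics→WetDress→StaticFire = 8+3+6+9 = 26 ⇒ 26 days.
Integrate has 5 days of float (longest path through it is 21).
That remains the longest chain; total 26 days.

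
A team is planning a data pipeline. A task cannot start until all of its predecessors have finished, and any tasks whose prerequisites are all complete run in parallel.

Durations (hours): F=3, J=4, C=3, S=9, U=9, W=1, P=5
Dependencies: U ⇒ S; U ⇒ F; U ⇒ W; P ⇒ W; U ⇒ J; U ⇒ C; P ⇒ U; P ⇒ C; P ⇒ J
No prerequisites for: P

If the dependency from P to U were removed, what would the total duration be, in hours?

Before: longest chain P→U→S = 5+9+9 = 23, finish 23.
Without P→U, U's earliest start moves from 5 to 0.
After: U→S = 9+9 = 18 → 18 hours.

18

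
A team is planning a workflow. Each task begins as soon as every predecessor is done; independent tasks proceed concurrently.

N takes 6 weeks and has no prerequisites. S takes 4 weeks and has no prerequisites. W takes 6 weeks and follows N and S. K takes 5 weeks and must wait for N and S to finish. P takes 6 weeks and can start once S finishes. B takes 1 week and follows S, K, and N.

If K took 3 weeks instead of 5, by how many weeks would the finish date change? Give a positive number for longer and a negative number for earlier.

0

The binding path is N→K→B = 6+5+1 = 12; finish at 12 weeks.
K lies on that path, so at 3 weeks the path becomes 10 weeks.
Now N→W = 6+6 = 12 is longest, so the finish becomes 12 weeks.
Change in finish: 12 − 12 = +0 weeks.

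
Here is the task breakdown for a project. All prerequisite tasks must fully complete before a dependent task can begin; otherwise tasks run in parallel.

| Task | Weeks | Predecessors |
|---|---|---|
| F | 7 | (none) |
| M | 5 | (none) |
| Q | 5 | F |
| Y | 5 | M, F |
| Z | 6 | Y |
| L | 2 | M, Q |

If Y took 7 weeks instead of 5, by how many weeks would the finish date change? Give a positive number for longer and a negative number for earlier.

Baseline: F→Y→Z = 7+5+6 = 18 → 18 weeks.
Since Y is critical, the +2 change carries straight to that chain (now 20 weeks).
That remains the longest chain; total 20 weeks.
Change in finish: 20 − 18 = +2 weeks.

2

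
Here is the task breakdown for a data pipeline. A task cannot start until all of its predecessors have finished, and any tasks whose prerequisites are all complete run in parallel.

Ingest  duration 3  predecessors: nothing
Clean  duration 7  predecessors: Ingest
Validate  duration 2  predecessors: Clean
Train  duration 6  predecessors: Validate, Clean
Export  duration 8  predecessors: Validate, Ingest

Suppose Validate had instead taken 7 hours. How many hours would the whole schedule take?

As given, the longest chain is Ingest→Clean→Validate→Export = 3+7+2+8 = 20, so the finish is 20 hours.
Since Validate is critical, the +5 change carries straight to that chain (now 25 hours).
No other chain overtakes it, so the finish is 25 hours.

25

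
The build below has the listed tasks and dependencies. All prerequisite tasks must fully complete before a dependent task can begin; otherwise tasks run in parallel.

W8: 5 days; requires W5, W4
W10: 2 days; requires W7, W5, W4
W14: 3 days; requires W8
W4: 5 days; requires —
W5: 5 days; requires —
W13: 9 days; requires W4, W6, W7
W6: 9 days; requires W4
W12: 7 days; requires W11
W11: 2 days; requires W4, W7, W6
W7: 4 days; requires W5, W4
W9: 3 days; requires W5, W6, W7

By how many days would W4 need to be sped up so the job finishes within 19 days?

4

Current finish: 23 days; target: 19.
W4 is on every critical path, so each day cut from W4 cuts the finish by one (this holds down to a finish of 19).
Need 23 − 19 = 4 days off W4 → W4 becomes 1 day, finish becomes 19.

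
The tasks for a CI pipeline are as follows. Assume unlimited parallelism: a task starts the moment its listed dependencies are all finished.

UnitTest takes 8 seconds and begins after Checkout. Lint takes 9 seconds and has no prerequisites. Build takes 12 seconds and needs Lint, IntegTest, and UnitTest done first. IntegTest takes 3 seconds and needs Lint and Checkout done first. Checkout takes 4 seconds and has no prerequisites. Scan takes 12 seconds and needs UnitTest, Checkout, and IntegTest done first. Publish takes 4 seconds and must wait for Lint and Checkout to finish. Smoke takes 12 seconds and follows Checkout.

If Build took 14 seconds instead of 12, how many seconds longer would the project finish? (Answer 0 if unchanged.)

Critical path before the change: Checkout→UnitTest→Build = 4+8+12 = 24 giving 24 seconds.
Build is on the critical path; changing it to 14 makes that path 26 seconds.
The critical path is still Checkout→UnitTest→Build; finish is now 26 seconds.
Change in finish: 26 − 24 = +2 seconds.

2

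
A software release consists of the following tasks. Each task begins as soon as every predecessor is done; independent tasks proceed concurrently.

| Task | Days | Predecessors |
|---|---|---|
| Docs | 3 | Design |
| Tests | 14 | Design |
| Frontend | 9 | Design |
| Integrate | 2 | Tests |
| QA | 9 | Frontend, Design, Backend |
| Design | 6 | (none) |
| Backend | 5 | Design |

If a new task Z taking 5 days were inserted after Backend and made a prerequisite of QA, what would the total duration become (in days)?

25

Originally the software release takes 24 days.
With Z inserted, QA now waits for max(Frontend, Design, Backend, Z).
New critical path: Design→Backend→Z→QA = 6+5+5+9 = 25 ⇒ 25 days.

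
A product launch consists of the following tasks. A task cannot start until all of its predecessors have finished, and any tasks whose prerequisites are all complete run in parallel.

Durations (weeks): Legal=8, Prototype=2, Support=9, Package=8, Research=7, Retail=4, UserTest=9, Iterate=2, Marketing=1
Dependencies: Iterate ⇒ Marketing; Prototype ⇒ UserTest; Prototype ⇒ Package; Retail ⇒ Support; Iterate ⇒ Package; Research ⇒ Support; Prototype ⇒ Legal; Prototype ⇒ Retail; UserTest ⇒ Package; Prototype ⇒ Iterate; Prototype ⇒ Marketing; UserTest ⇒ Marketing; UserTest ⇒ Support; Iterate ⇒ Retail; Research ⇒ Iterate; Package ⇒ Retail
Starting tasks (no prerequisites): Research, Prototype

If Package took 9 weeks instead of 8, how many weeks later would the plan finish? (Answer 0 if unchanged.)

Critical path before the change: Prototype→UserTest→Package→Retail→Support = 2+9+8+4+9 = 32 giving 32 weeks.
Package lies on that path, so at 9 weeks the path becomes 33 weeks.
No other chain overtakes it, so the finish is 33 weeks.
Change in finish: 33 − 32 = +1 weeks.

1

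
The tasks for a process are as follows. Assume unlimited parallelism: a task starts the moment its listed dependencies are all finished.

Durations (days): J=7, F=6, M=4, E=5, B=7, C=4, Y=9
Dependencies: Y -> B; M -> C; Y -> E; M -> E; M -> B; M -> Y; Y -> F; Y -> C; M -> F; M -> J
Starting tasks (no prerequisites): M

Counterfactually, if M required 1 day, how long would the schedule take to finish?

17

Actual critical path: M→Y→B = 4+9+7 = 20 ⇒ 20 days.
Since M is critical, the -3 change carries straight to that chain (now 17 days).
The critical path is still M→Y→B; finish is now 17 days.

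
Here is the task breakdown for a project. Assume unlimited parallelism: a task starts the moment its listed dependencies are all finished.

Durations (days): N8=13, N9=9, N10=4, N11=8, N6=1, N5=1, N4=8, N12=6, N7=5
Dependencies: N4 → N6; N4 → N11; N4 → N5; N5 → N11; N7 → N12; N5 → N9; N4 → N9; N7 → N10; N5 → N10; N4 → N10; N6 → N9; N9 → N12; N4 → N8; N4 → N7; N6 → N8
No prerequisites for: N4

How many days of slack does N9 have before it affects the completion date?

N4→N5→N9→N12 = 8+1+9+6 = 24 sets the makespan at 24 days.
Longest path through N9: 24 days (earliest finish 18, latest finish 18).
So N9 can slip 18 − 18 = 0 days.

0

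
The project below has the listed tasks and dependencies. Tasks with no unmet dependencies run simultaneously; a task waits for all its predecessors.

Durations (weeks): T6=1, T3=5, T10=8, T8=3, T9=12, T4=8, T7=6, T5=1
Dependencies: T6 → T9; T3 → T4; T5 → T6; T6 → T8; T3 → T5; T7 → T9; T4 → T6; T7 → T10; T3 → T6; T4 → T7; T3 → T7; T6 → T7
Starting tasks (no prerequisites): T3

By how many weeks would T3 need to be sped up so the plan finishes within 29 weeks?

3

Current finish: 32 weeks; target: 29.
T3 is on every critical path, so each week cut from T3 cuts the finish by one (this holds down to a finish of 28).
Need 32 − 29 = 3 weeks off T3 → T3 becomes 2 weeks, finish becomes 29.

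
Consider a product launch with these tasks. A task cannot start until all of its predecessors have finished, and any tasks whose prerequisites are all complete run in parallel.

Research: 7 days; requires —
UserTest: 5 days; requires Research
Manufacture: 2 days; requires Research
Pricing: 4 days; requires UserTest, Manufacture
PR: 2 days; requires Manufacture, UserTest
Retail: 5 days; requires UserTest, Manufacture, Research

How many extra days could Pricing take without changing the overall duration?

The longest chain is Research→UserTest→Retail = 7+5+5 = 17; overall finish 17 days.
Pricing finishes as early as 16 and must finish by 17.
Float = 17 − 16 = 1.

1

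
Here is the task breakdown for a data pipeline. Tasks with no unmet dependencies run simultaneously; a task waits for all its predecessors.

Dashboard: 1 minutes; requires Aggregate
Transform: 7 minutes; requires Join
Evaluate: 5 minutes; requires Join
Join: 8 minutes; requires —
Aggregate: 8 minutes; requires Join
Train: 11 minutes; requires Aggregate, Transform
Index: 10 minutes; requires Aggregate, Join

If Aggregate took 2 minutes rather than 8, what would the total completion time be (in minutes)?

Critical path before the change: Join→Aggregate→Train = 8+8+11 = 27 giving 27 minutes.
Since Aggregate is critical, the -6 change carries straight to that chain (now 21 minutes).
New critical path: Join→Transform→Train = 8+7+11 = 26 ⇒ 26 minutes.

26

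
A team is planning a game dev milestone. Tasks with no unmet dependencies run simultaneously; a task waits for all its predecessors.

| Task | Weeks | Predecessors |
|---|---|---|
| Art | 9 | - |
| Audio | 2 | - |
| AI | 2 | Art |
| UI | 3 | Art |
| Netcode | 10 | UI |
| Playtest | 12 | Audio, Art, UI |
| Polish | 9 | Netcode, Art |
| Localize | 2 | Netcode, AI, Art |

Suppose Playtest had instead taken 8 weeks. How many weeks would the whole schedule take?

31

Baseline: Art→UI→Netcode→Polish = 9+3+10+9 = 31 → 31 weeks.
Playtest has 7 weeks of float (longest path through it is 24).
That remains the longest chain; total 31 weeks.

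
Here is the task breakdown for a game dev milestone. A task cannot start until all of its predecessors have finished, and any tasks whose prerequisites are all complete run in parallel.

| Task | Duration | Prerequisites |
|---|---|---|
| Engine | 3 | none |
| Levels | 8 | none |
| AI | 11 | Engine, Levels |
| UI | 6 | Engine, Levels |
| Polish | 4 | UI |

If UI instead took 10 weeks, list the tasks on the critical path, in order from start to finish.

As given, the longest chain is Levels→AI = 8+11 = 19, so the finish is 19 weeks.
UI is off the critical path — its longest chain is 18 weeks, giving 1 of slack.
Now Levels→UI→Polish = 8+10+4 = 22 is longest, so the finish becomes 22 weeks.

Levels, UI, Polish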